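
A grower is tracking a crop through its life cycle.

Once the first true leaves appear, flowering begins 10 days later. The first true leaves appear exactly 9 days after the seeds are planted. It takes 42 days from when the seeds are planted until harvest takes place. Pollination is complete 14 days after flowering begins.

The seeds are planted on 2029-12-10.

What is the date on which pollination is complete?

The seeds are planted: Dec 10, 2029.
The first true leaves appear: Dec 10, 2029 + 9 days = Dec 19, 2029.
Flowering begins: Dec 19, 2029 + 10 days = Dec 29, 2029.
Pollination is complete: Dec 29, 2029 + 14 days = Jan 12, 2030.

2030-01-12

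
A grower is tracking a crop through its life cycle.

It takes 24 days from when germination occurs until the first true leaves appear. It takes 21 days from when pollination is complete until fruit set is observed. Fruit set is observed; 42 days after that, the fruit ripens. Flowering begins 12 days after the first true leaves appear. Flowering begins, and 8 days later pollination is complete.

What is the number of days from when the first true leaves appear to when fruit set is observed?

Causal path: the first true leaves appear → flowering begins → pollination is complete → fruit set is observed.
Total delay along the path: 12 + 8 + 21 = 41 days.

41 days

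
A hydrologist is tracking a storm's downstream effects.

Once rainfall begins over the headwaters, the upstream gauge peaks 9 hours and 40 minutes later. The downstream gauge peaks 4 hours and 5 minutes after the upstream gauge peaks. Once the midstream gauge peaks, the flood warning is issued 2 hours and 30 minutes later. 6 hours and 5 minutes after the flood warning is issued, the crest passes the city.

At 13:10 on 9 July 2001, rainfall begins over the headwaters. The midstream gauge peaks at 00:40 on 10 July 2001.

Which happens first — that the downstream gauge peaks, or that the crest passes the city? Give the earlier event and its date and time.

The downstream gauge peaks — 02:55 on 10 July 2001

Rainfall begins over the headwaters: 13:10 Jul 9, 2001.
The upstream gauge peaks: 13:10 Jul 9, 2001 + 9h40m = 22:50 Jul 9, 2001.
The downstream gauge peaks: 22:50 Jul 9, 2001 + 4h05m = 02:55 Jul 10, 2001.
The midstream gauge peaks: 00:40 Jul 10, 2001.
The flood warning is issued: 00:40 Jul 10, 2001 + 2h30m = 03:10 Jul 10, 2001.
The crest passes the city: 03:10 Jul 10, 2001 + 6h05m = 09:15 Jul 10, 2001.
Comparing: the downstream gauge peaks at 02:55 Jul 10, 2001 vs the crest passes the city at 09:15 Jul 10, 2001. Earlier: the downstream gauge peaks.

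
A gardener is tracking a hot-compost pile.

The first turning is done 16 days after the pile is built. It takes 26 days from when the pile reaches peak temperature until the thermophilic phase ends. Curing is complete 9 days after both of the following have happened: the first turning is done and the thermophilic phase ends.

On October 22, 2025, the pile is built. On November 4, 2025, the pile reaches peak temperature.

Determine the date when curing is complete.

December 9, 2025

The pile is built: Oct 22, 2025.
The first turning is done: Oct 22, 2025 + 16 days = Nov 7, 2025.
The pile reaches peak temperature: Nov 4, 2025.
The thermophilic phase ends: Nov 4, 2025 + 26 days = Nov 30, 2025.
Both prerequisites met — the first turning is done (Nov 7, 2025), the thermophilic phase ends (Nov 30, 2025); the later is Nov 30, 2025.
Curing is complete: Nov 30, 2025 + 9 days = Dec 9, 2025.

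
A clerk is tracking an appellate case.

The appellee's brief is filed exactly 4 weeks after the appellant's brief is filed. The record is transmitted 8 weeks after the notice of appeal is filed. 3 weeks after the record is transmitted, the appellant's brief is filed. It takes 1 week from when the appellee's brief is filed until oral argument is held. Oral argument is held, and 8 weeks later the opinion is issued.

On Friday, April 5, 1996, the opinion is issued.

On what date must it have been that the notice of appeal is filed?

The opinion is issued: Apr 5, 1996.
Oral argument is held: Apr 5, 1996 − 8 weeks = Feb 9, 1996.
The appellee's brief is filed: Feb 9, 1996 − 1 week = Feb 2, 1996.
The appellant's brief is filed: Feb 2, 1996 − 4 weeks = Jan 5, 1996.
The record is transmitted: Jan 5, 1996 − 3 weeks = Dec 15, 1995.
The notice of appeal is filed: Dec 15, 1995 − 8 weeks = Oct 20, 1995.

Friday, October 20, 1995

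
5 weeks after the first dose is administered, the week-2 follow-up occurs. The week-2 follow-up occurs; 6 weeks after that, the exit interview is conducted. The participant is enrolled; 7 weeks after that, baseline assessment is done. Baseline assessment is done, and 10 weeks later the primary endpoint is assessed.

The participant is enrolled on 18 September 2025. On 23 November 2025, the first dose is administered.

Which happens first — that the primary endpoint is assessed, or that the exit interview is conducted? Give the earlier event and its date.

The primary endpoint is assessed — 15 January 2026

The participant is enrolled: Sep 18, 2025.
Baseline assessment is done: Sep 18, 2025 + 7 weeks = Nov 6, 2025.
The primary endpoint is assessed: Nov 6, 2025 + 10 weeks = Jan 15, 2026.
The first dose is administered: Nov 23, 2025.
The week-2 follow-up occurs: Nov 23, 2025 + 5 weeks = Dec 28, 2025.
The exit interview is conducted: Dec 28, 2025 + 6 weeks = Feb 8, 2026.
Comparing: the primary endpoint is assessed on Jan 15, 2026 vs the exit interview is conducted on Feb 8, 2026. Earlier: the primary endpoint is assessed.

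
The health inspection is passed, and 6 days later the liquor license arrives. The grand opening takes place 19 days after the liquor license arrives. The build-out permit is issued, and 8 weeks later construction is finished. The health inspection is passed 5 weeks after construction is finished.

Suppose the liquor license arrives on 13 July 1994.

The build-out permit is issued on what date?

The liquor license arrives: Jul 13, 1994.
The health inspection is passed: Jul 13, 1994 − 6 days = Jul 7, 1994.
Construction is finished: Jul 7, 1994 − 5 weeks = Jun 2, 1994.
The build-out permit is issued: Jun 2, 1994 − 8 weeks = Apr 7, 1994.

7 April 1994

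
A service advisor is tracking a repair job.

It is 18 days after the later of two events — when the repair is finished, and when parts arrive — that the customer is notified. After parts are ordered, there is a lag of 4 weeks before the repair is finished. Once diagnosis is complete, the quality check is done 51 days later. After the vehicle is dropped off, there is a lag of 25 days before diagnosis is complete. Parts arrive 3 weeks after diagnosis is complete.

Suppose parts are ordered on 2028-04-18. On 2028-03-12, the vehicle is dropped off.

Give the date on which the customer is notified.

2028-06-03

Parts are ordered: Apr 18, 2028.
The repair is finished: Apr 18, 2028 + 4 weeks = May 16, 2028.
The vehicle is dropped off: Mar 12, 2028.
Diagnosis is complete: Mar 12, 2028 + 25 days = Apr 6, 2028.
Parts arrive: Apr 6, 2028 + 3 weeks = Apr 27, 2028.
Both prerequisites met — the repair is finished (May 16, 2028), parts arrive (Apr 27, 2028); the later is May 16, 2028.
The customer is notified: May 16, 2028 + 18 days = Jun 3, 2028.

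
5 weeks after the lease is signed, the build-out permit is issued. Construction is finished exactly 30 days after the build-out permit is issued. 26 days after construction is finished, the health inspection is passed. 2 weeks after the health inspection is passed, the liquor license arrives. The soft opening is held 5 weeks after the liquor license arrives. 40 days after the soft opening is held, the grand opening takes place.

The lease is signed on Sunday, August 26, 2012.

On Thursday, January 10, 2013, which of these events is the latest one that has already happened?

The liquor license arrives

The lease is signed: Aug 26, 2012.
The build-out permit is issued: Aug 26, 2012 + 5 weeks = Sep 30, 2012.
Construction is finished: Sep 30, 2012 + 30 days = Oct 30, 2012.
The health inspection is passed: Oct 30, 2012 + 26 days = Nov 25, 2012.
The liquor license arrives: Nov 25, 2012 + 2 weeks = Dec 9, 2012.
The soft opening is held: Dec 9, 2012 + 5 weeks = Jan 13, 2013.
The grand opening takes place: Jan 13, 2013 + 40 days = Feb 22, 2013.
Jan 10, 2013 falls between when the liquor license arrives (Dec 9, 2012) and when the soft opening is held (Jan 13, 2013).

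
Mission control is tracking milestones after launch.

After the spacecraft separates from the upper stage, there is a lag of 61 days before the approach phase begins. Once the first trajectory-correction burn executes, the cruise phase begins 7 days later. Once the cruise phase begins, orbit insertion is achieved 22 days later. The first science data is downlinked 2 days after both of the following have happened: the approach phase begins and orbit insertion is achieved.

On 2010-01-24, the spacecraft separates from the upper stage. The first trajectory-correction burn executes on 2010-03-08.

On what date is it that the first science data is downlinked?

2010-04-08

The spacecraft separates from the upper stage: Jan 24, 2010.
The approach phase begins: Jan 24, 2010 + 61 days = Mar 26, 2010.
The first trajectory-correction burn executes: Mar 8, 2010.
The cruise phase begins: Mar 8, 2010 + 7 days = Mar 15, 2010.
Orbit insertion is achieved: Mar 15, 2010 + 22 days = Apr 6, 2010.
Both prerequisites met — the approach phase begins (Mar 26, 2010), orbit insertion is achieved (Apr 6, 2010); the later is Apr 6, 2010.
The first science data is downlinked: Apr 6, 2010 + 2 days = Apr 8, 2010.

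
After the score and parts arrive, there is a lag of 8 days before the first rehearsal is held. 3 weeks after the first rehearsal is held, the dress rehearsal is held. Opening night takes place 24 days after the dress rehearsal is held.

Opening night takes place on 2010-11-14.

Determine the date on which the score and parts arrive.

2010-09-22

Opening night takes place: Nov 14, 2010.
The dress rehearsal is held: Nov 14, 2010 − 24 days = Oct 21, 2010.
The first rehearsal is held: Oct 21, 2010 − 3 weeks = Sep 30, 2010.
The score and parts arrive: Sep 30, 2010 − 8 days = Sep 22, 2010.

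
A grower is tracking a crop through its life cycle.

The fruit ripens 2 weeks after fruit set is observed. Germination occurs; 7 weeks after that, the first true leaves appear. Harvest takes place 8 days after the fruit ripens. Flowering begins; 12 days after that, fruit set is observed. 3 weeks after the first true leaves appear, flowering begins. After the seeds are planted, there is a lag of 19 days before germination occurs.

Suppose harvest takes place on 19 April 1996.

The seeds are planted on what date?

18 December 1995

Harvest takes place: Apr 19, 1996.
The fruit ripens: Apr 19, 1996 − 8 days = Apr 11, 1996.
Fruit set is observed: Apr 11, 1996 − 2 weeks = Mar 28, 1996.
Flowering begins: Mar 28, 1996 − 12 days = Mar 16, 1996.
The first true leaves appear: Mar 16, 1996 − 3 weeks = Feb 24, 1996.
Germination occurs: Feb 24, 1996 − 7 weeks = Jan 6, 1996.
The seeds are planted: Jan 6, 1996 − 19 days = Dec 18, 1995.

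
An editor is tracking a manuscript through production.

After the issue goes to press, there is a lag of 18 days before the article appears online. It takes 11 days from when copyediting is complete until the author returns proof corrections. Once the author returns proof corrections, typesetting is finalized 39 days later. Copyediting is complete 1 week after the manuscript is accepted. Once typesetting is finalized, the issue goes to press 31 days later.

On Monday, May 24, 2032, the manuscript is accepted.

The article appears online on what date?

The manuscript is accepted: May 24, 2032.
Copyediting is complete: May 24, 2032 + 1 week = May 31, 2032.
The author returns proof corrections: May 31, 2032 + 11 days = Jun 11, 2032.
Typesetting is finalized: Jun 11, 2032 + 39 days = Jul 20, 2032.
The issue goes to press: Jul 20, 2032 + 31 days = Aug 20, 2032.
The article appears online: Aug 20, 2032 + 18 days = Sep 7, 2032.

Tuesday, September 7, 2032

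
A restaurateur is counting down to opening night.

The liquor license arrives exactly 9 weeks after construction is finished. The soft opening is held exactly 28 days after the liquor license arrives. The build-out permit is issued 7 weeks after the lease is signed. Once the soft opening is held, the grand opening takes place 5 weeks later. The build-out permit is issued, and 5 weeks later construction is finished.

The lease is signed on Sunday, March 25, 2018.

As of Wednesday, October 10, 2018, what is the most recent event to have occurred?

The lease is signed: Mar 25, 2018.
The build-out permit is issued: Mar 25, 2018 + 7 weeks = May 13, 2018.
Construction is finished: May 13, 2018 + 5 weeks = Jun 17, 2018.
The liquor license arrives: Jun 17, 2018 + 9 weeks = Aug 19, 2018.
The soft opening is held: Aug 19, 2018 + 28 days = Sep 16, 2018.
The grand opening takes place: Sep 16, 2018 + 5 weeks = Oct 21, 2018.
Oct 10, 2018 falls between when the soft opening is held (Sep 16, 2018) and when the grand opening takes place (Oct 21, 2018).

The soft opening is held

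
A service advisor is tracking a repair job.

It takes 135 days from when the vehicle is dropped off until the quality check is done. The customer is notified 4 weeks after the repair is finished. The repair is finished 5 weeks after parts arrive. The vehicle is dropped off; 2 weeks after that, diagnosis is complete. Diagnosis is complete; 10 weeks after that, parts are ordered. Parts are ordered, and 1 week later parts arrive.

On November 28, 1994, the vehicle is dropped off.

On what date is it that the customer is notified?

The vehicle is dropped off: Nov 28, 1994.
Diagnosis is complete: Nov 28, 1994 + 2 weeks = Dec 12, 1994.
Parts are ordered: Dec 12, 1994 + 10 weeks = Feb 20, 1995.
Parts arrive: Feb 20, 1995 + 1 week = Feb 27, 1995.
The repair is finished: Feb 27, 1995 + 5 weeks = Apr 3, 1995.
The customer is notified: Apr 3, 1995 + 4 weeks = May 1, 1995.

May 1, 1995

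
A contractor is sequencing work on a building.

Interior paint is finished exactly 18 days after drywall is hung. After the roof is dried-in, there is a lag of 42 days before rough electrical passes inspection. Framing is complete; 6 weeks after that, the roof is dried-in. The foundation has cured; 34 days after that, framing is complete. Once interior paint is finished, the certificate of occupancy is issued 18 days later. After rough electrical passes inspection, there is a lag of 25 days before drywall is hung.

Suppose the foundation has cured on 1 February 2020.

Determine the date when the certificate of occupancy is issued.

The foundation has cured: Feb 1, 2020.
Framing is complete: Feb 1, 2020 + 34 days = Mar 6, 2020.
The roof is dried-in: Mar 6, 2020 + 6 weeks = Apr 17, 2020.
Rough electrical passes inspection: Apr 17, 2020 + 42 days = May 29, 2020.
Drywall is hung: May 29, 2020 + 25 days = Jun 23, 2020.
Interior paint is finished: Jun 23, 2020 + 18 days = Jul 11, 2020.
The certificate of occupancy is issued: Jul 11, 2020 + 18 days = Jul 29, 2020.

29 July 2020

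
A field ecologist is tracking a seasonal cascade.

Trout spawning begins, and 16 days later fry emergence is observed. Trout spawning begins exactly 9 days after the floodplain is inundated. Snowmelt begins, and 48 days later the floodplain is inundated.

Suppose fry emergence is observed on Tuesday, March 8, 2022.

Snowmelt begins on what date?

Fry emergence is observed: Mar 8, 2022.
Trout spawning begins: Mar 8, 2022 − 16 days = Feb 20, 2022.
The floodplain is inundated: Feb 20, 2022 − 9 days = Feb 11, 2022.
Snowmelt begins: Feb 11, 2022 − 48 days = Dec 25, 2021.

Saturday, December 25, 2021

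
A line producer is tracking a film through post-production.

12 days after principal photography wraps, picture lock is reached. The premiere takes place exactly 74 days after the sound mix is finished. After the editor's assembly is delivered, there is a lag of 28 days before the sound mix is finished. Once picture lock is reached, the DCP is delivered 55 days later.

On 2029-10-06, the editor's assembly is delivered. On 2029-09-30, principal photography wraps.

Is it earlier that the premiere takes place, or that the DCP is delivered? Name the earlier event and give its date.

The editor's assembly is delivered: Oct 6, 2029.
The sound mix is finished: Oct 6, 2029 + 28 days = Nov 3, 2029.
The premiere takes place: Nov 3, 2029 + 74 days = Jan 16, 2030.
Principal photography wraps: Sep 30, 2029.
Picture lock is reached: Sep 30, 2029 + 12 days = Oct 12, 2029.
The DCP is delivered: Oct 12, 2029 + 55 days = Dec 6, 2029.
Comparing: the premiere takes place on Jan 16, 2030 vs the DCP is delivered on Dec 6, 2029. Earlier: the DCP is delivered.

The DCP is delivered — 2029-12-06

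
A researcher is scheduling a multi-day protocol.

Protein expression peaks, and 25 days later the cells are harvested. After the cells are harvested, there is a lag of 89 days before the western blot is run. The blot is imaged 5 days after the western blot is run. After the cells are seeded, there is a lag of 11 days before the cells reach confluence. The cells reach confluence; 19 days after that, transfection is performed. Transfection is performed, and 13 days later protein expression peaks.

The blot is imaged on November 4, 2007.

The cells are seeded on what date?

The blot is imaged: Nov 4, 2007.
The western blot is run: Nov 4, 2007 − 5 days = Oct 30, 2007.
The cells are harvested: Oct 30, 2007 − 89 days = Aug 2, 2007.
Protein expression peaks: Aug 2, 2007 − 25 days = Jul 8, 2007.
Transfection is performed: Jul 8, 2007 − 13 days = Jun 25, 2007.
The cells reach confluence: Jun 25, 2007 − 19 days = Jun 6, 2007.
The cells are seeded: Jun 6, 2007 − 11 days = May 26, 2007.

May 26, 2007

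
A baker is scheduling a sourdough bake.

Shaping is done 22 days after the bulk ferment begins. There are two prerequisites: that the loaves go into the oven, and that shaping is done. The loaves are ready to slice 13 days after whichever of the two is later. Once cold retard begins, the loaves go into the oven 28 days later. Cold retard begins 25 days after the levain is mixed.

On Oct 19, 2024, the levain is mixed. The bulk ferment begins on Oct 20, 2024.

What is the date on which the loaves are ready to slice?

Dec 24, 2024

The levain is mixed: Oct 19, 2024.
Cold retard begins: Oct 19, 2024 + 25 days = Nov 13, 2024.
The loaves go into the oven: Nov 13, 2024 + 28 days = Dec 11, 2024.
The bulk ferment begins: Oct 20, 2024.
Shaping is done: Oct 20, 2024 + 22 days = Nov 11, 2024.
Both prerequisites met — the loaves go into the oven (Dec 11, 2024), shaping is done (Nov 11, 2024); the later is Dec 11, 2024.
The loaves are ready to slice: Dec 11, 2024 + 13 days = Dec 24, 2024.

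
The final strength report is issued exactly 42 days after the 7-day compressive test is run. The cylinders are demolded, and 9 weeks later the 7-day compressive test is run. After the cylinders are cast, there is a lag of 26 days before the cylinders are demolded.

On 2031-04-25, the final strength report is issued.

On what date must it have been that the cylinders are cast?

2030-12-15

The final strength report is issued: Apr 25, 2031.
The 7-day compressive test is run: Apr 25, 2031 − 42 days = Mar 14, 2031.
The cylinders are demolded: Mar 14, 2031 − 9 weeks = Jan 10, 2031.
The cylinders are cast: Jan 10, 2031 − 26 days = Dec 15, 2030.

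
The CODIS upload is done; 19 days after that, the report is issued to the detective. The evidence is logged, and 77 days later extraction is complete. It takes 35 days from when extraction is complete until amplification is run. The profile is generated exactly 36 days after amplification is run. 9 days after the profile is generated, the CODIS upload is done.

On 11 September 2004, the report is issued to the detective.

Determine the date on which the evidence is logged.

The report is issued to the detective: Sep 11, 2004.
The CODIS upload is done: Sep 11, 2004 − 19 days = Aug 23, 2004.
The profile is generated: Aug 23, 2004 − 9 days = Aug 14, 2004.
Amplification is run: Aug 14, 2004 − 36 days = Jul 9, 2004.
Extraction is complete: Jul 9, 2004 − 35 days = Jun 4, 2004.
The evidence is logged: Jun 4, 2004 − 77 days = Mar 19, 2004.

19 March 2004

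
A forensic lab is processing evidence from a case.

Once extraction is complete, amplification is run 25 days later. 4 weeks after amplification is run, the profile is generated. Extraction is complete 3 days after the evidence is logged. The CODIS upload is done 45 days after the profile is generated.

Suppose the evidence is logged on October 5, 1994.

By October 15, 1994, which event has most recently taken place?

The evidence is logged: Oct 5, 1994.
Extraction is complete: Oct 5, 1994 + 3 days = Oct 8, 1994.
Amplification is run: Oct 8, 1994 + 25 days = Nov 2, 1994.
The profile is generated: Nov 2, 1994 + 4 weeks = Nov 30, 1994.
The CODIS upload is done: Nov 30, 1994 + 45 days = Jan 14, 1995.
Oct 15, 1994 falls between when extraction is complete (Oct 8, 1994) and when amplification is run (Nov 2, 1994).

Extraction is complete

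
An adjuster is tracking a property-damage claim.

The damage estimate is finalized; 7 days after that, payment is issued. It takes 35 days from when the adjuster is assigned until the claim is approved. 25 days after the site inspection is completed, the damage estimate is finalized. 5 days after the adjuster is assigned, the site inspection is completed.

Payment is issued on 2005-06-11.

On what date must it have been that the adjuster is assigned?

2005-05-05

Payment is issued: Jun 11, 2005.
The damage estimate is finalized: Jun 11, 2005 − 7 days = Jun 4, 2005.
The site inspection is completed: Jun 4, 2005 − 25 days = May 10, 2005.
The adjuster is assigned: May 10, 2005 − 5 days = May 5, 2005.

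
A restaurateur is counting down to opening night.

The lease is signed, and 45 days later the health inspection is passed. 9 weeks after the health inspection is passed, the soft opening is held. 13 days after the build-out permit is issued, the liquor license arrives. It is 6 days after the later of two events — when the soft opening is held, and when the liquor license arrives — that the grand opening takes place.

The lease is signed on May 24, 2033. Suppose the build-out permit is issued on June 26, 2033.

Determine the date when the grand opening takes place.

The lease is signed: May 24, 2033.
The health inspection is passed: May 24, 2033 + 45 days = Jul 8, 2033.
The soft opening is held: Jul 8, 2033 + 9 weeks = Sep 9, 2033.
The build-out permit is issued: Jun 26, 2033.
The liquor license arrives: Jun 26, 2033 + 13 days = Jul 9, 2033.
Both prerequisites met — the soft opening is held (Sep 9, 2033), the liquor license arrives (Jul 9, 2033); the later is Sep 9, 2033.
The grand opening takes place: Sep 9, 2033 + 6 days = Sep 15, 2033.

September 15, 2033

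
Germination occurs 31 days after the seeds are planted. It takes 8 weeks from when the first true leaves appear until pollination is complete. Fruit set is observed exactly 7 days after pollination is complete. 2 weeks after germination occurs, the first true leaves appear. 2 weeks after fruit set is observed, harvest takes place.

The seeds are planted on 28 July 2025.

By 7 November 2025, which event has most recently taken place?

Pollination is complete

The seeds are planted: Jul 28, 2025.
Germination occurs: Jul 28, 2025 + 31 days = Aug 28, 2025.
The first true leaves appear: Aug 28, 2025 + 2 weeks = Sep 11, 2025.
Pollination is complete: Sep 11, 2025 + 8 weeks = Nov 6, 2025.
Fruit set is observed: Nov 6, 2025 + 7 days = Nov 13, 2025.
Harvest takes place: Nov 13, 2025 + 2 weeks = Nov 27, 2025.
Nov 7, 2025 falls between when pollination is complete (Nov 6, 2025) and when fruit set is observed (Nov 13, 2025).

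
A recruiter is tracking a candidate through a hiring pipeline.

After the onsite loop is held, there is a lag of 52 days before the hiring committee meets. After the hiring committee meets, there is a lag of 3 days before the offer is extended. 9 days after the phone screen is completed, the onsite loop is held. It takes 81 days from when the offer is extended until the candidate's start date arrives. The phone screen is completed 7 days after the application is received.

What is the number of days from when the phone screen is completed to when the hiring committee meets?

Causal path: the phone screen is completed → the onsite loop is held → the hiring committee meets.
Total delay along the path: 9 + 52 = 61 days.

61 days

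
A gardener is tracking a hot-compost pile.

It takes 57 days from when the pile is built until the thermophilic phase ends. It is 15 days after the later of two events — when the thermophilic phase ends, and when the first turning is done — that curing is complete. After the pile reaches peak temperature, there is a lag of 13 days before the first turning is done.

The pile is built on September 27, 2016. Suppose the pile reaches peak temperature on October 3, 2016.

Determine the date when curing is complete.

The pile is built: Sep 27, 2016.
The thermophilic phase ends: Sep 27, 2016 + 57 days = Nov 23, 2016.
The pile reaches peak temperature: Oct 3, 2016.
The first turning is done: Oct 3, 2016 + 13 days = Oct 16, 2016.
Both prerequisites met — the thermophilic phase ends (Nov 23, 2016), the first turning is done (Oct 16, 2016); the later is Nov 23, 2016.
Curing is complete: Nov 23, 2016 + 15 days = Dec 8, 2016.

December 8, 2016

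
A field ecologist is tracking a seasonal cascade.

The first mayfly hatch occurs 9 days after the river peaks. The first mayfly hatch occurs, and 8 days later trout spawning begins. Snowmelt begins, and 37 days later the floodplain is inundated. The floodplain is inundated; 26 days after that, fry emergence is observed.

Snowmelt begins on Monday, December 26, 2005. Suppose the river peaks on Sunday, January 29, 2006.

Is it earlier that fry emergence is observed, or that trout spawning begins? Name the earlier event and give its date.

Snowmelt begins: Dec 26, 2005.
The floodplain is inundated: Dec 26, 2005 + 37 days = Feb 1, 2006.
Fry emergence is observed: Feb 1, 2006 + 26 days = Feb 27, 2006.
The river peaks: Jan 29, 2006.
The first mayfly hatch occurs: Jan 29, 2006 + 9 days = Feb 7, 2006.
Trout spawning begins: Feb 7, 2006 + 8 days = Feb 15, 2006.
Comparing: fry emergence is observed on Feb 27, 2006 vs trout spawning begins on Feb 15, 2006. Earlier: trout spawning begins.

Trout spawning begins — Wednesday, February 15, 2006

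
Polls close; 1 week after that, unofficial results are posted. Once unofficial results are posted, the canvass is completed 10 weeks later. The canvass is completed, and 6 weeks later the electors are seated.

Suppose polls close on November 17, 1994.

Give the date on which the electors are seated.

Polls close: Nov 17, 1994.
Unofficial results are posted: Nov 17, 1994 + 1 week = Nov 24, 1994.
The canvass is completed: Nov 24, 1994 + 10 weeks = Feb 2, 1995.
The electors are seated: Feb 2, 1995 + 6 weeks = Mar 16, 1995.

March 16, 1995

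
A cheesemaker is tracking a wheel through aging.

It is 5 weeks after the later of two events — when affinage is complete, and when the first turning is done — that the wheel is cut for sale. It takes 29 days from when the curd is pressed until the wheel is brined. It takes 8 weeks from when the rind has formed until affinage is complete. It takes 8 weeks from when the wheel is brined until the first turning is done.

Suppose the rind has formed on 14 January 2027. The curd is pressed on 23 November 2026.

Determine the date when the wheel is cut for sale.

The rind has formed: Jan 14, 2027.
Affinage is complete: Jan 14, 2027 + 8 weeks = Mar 11, 2027.
The curd is pressed: Nov 23, 2026.
The wheel is brined: Nov 23, 2026 + 29 days = Dec 22, 2026.
The first turning is done: Dec 22, 2026 + 8 weeks = Feb 16, 2027.
Both prerequisites met — affinage is complete (Mar 11, 2027), the first turning is done (Feb 16, 2027); the later is Mar 11, 2027.
The wheel is cut for sale: Mar 11, 2027 + 5 weeks = Apr 15, 2027.

15 April 2027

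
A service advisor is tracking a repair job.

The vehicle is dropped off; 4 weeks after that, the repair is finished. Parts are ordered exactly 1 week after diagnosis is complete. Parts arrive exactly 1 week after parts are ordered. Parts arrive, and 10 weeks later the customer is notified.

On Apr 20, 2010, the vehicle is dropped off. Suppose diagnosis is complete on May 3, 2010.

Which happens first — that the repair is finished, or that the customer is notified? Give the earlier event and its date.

The vehicle is dropped off: Apr 20, 2010.
The repair is finished: Apr 20, 2010 + 4 weeks = May 18, 2010.
Diagnosis is complete: May 3, 2010.
Parts are ordered: May 3, 2010 + 1 week = May 10, 2010.
Parts arrive: May 10, 2010 + 1 week = May 17, 2010.
The customer is notified: May 17, 2010 + 10 weeks = Jul 26, 2010.
Comparing: the repair is finished on May 18, 2010 vs the customer is notified on Jul 26, 2010. Earlier: the repair is finished.

The repair is finished — May 18, 2010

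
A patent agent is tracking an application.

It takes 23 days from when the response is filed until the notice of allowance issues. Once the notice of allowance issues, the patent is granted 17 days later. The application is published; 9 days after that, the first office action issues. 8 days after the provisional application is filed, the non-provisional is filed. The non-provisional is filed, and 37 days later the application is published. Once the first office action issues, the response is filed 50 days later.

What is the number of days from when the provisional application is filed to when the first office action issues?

Causal path: the provisional application is filed → the non-provisional is filed → the application is published → the first office action issues.
Total delay along the path: 8 + 37 + 9 = 54 days.

54 days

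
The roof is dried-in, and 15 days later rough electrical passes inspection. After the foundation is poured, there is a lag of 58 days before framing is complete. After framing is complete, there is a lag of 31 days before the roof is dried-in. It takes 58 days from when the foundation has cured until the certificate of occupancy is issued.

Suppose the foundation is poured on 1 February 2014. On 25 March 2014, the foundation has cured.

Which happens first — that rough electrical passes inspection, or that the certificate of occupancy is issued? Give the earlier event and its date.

The foundation is poured: Feb 1, 2014.
Framing is complete: Feb 1, 2014 + 58 days = Mar 31, 2014.
The roof is dried-in: Mar 31, 2014 + 31 days = May 1, 2014.
Rough electrical passes inspection: May 1, 2014 + 15 days = May 16, 2014.
The foundation has cured: Mar 25, 2014.
The certificate of occupancy is issued: Mar 25, 2014 + 58 days = May 22, 2014.
Comparing: rough electrical passes inspection on May 16, 2014 vs the certificate of occupancy is issued on May 22, 2014. Earlier: rough electrical passes inspection.

Rough electrical passes inspection — 16 May 2014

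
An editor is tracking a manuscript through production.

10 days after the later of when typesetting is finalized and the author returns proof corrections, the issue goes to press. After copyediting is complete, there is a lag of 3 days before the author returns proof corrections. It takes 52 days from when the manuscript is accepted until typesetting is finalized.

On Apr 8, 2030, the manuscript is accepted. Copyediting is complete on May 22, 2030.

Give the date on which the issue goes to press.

The manuscript is accepted: Apr 8, 2030.
Typesetting is finalized: Apr 8, 2030 + 52 days = May 30, 2030.
Copyediting is complete: May 22, 2030.
The author returns proof corrections: May 22, 2030 + 3 days = May 25, 2030.
Both prerequisites met — typesetting is finalized (May 30, 2030), the author returns proof corrections (May 25, 2030); the later is May 30, 2030.
The issue goes to press: May 30, 2030 + 10 days = Jun 9, 2030.

Jun 9, 2030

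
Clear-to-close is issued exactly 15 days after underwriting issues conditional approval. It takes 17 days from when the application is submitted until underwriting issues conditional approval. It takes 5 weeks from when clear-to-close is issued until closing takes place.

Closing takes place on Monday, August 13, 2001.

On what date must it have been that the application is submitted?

Thursday, June 7, 2001

Closing takes place: Aug 13, 2001.
Clear-to-close is issued: Aug 13, 2001 − 5 weeks = Jul 9, 2001.
Underwriting issues conditional approval: Jul 9, 2001 − 15 days = Jun 24, 2001.
The application is submitted: Jun 24, 2001 − 17 days = Jun 7, 2001.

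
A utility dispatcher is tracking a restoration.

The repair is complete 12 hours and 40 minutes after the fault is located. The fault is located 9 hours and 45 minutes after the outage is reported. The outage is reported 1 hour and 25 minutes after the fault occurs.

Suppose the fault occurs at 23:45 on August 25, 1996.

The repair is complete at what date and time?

23:35 on August 26, 1996

The fault occurs: 23:45 Aug 25, 1996.
The outage is reported: 23:45 Aug 25, 1996 + 1h25m = 01:10 Aug 26, 1996.
The fault is located: 01:10 Aug 26, 1996 + 9h45m = 10:55 Aug 26, 1996.
The repair is complete: 10:55 Aug 26, 1996 + 12h40m = 23:35 Aug 26, 1996.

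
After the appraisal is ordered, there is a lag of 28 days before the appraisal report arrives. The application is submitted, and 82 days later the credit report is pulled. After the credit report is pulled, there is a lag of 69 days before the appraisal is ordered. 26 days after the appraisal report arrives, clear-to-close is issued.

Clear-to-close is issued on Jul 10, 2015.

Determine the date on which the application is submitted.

Dec 17, 2014

Clear-to-close is issued: Jul 10, 2015.
The appraisal report arrives: Jul 10, 2015 − 26 days = Jun 14, 2015.
The appraisal is ordered: Jun 14, 2015 − 28 days = May 17, 2015.
The credit report is pulled: May 17, 2015 − 69 days = Mar 9, 2015.
The application is submitted: Mar 9, 2015 − 82 days = Dec 17, 2014.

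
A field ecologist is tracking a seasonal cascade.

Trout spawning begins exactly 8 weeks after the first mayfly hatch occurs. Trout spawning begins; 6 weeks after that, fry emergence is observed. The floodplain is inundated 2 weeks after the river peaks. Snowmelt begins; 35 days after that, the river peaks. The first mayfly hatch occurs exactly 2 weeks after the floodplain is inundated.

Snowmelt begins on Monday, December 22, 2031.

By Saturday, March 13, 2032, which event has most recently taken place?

Snowmelt begins: Dec 22, 2031.
The river peaks: Dec 22, 2031 + 35 days = Jan 26, 2032.
The floodplain is inundated: Jan 26, 2032 + 2 weeks = Feb 9, 2032.
The first mayfly hatch occurs: Feb 9, 2032 + 2 weeks = Feb 23, 2032.
Trout spawning begins: Feb 23, 2032 + 8 weeks = Apr 19, 2032.
Fry emergence is observed: Apr 19, 2032 + 6 weeks = May 31, 2032.
Mar 13, 2032 falls between when the first mayfly hatch occurs (Feb 23, 2032) and when trout spawning begins (Apr 19, 2032).

The first mayfly hatch occurs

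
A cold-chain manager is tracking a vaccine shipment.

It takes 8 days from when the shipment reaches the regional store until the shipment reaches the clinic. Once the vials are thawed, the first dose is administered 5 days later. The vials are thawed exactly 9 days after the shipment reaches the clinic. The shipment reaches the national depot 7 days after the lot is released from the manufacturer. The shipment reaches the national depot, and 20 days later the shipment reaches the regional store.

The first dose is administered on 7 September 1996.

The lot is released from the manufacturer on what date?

The first dose is administered: Sep 7, 1996.
The vials are thawed: Sep 7, 1996 − 5 days = Sep 2, 1996.
The shipment reaches the clinic: Sep 2, 1996 − 9 days = Aug 24, 1996.
The shipment reaches the regional store: Aug 24, 1996 − 8 days = Aug 16, 1996.
The shipment reaches the national depot: Aug 16, 1996 − 20 days = Jul 27, 1996.
The lot is released from the manufacturer: Jul 27, 1996 − 7 days = Jul 20, 1996.

20 July 1996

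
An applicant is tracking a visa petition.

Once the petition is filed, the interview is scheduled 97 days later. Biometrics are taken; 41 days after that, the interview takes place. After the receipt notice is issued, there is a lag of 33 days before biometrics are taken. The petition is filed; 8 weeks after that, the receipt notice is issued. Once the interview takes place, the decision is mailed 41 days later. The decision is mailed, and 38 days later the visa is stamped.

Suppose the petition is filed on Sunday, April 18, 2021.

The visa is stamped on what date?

Saturday, November 13, 2021

The petition is filed: Apr 18, 2021.
The receipt notice is issued: Apr 18, 2021 + 8 weeks = Jun 13, 2021.
Biometrics are taken: Jun 13, 2021 + 33 days = Jul 16, 2021.
The interview takes place: Jul 16, 2021 + 41 days = Aug 26, 2021.
The decision is mailed: Aug 26, 2021 + 41 days = Oct 6, 2021.
The visa is stamped: Oct 6, 2021 + 38 days = Nov 13, 2021.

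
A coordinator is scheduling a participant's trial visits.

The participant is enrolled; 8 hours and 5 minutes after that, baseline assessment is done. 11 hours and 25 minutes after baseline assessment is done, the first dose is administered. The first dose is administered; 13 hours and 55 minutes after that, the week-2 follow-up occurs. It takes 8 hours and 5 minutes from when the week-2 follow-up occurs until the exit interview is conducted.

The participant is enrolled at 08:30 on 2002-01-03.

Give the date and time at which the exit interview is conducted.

The participant is enrolled: 08:30 Jan 3, 2002.
Baseline assessment is done: 08:30 Jan 3, 2002 + 8h05m = 16:35 Jan 3, 2002.
The first dose is administered: 16:35 Jan 3, 2002 + 11h25m = 04:00 Jan 4, 2002.
The week-2 follow-up occurs: 04:00 Jan 4, 2002 + 13h55m = 17:55 Jan 4, 2002.
The exit interview is conducted: 17:55 Jan 4, 2002 + 8h05m = 02:00 Jan 5, 2002.

02:00 on 2002-01-05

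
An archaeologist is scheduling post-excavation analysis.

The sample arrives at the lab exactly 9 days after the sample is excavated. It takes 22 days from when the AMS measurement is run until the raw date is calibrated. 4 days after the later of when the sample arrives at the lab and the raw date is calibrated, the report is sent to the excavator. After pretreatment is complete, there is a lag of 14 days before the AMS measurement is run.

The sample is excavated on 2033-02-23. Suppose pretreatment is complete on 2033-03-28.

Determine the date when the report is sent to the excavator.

The sample is excavated: Feb 23, 2033.
The sample arrives at the lab: Feb 23, 2033 + 9 days = Mar 4, 2033.
Pretreatment is complete: Mar 28, 2033.
The AMS measurement is run: Mar 28, 2033 + 14 days = Apr 11, 2033.
The raw date is calibrated: Apr 11, 2033 + 22 days = May 3, 2033.
Both prerequisites met — the sample arrives at the lab (Mar 4, 2033), the raw date is calibrated (May 3, 2033); the later is May 3, 2033.
The report is sent to the excavator: May 3, 2033 + 4 days = May 7, 2033.

2033-05-07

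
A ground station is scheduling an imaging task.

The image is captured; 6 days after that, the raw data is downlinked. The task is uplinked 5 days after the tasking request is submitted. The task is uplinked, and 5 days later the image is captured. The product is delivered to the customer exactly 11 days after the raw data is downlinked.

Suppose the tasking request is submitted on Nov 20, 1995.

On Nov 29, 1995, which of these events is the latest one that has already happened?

The tasking request is submitted: Nov 20, 1995.
The task is uplinked: Nov 20, 1995 + 5 days = Nov 25, 1995.
The image is captured: Nov 25, 1995 + 5 days = Nov 30, 1995.
The raw data is downlinked: Nov 30, 1995 + 6 days = Dec 6, 1995.
The product is delivered to the customer: Dec 6, 1995 + 11 days = Dec 17, 1995.
Nov 29, 1995 falls between when the task is uplinked (Nov 25, 1995) and when the image is captured (Nov 30, 1995).

The task is uplinked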